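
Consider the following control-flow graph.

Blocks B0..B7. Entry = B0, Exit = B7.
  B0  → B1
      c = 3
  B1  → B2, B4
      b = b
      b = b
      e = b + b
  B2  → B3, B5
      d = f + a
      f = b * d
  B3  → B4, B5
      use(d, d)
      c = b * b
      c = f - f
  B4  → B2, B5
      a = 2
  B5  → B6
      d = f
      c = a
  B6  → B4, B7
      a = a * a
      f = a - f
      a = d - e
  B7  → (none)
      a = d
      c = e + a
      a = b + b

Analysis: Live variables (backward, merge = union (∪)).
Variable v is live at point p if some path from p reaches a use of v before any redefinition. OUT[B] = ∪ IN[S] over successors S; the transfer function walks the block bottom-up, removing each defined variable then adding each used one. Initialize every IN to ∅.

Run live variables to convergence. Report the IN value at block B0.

Per-block solution:
  B0: | IN={a, b, f} | OUT={a, b, f}
  B1: | IN={a, b, f} | OUT={a, b, e, f}
  B2: | IN={a, b, e, f} | OUT={a, b, d, e, f}
  B3: | IN={a, b, d, e, f} | OUT={a, b, e, f}
  B4: | IN={b, e, f} | OUT={a, b, e, f}
  B5: | IN={a, b, e, f} | OUT={a, b, d, e, f}
  B6: | IN={a, b, d, e, f} | OUT={b, d, e, f}
  B7: | IN={b, d, e} | OUT={}

Merge at B0: OUT[B0] = IN[B1] = {a, b, f}
Applying B0's transfer function to that OUT value gives IN[B0] (row B0 above).

Answer: {a, b, f}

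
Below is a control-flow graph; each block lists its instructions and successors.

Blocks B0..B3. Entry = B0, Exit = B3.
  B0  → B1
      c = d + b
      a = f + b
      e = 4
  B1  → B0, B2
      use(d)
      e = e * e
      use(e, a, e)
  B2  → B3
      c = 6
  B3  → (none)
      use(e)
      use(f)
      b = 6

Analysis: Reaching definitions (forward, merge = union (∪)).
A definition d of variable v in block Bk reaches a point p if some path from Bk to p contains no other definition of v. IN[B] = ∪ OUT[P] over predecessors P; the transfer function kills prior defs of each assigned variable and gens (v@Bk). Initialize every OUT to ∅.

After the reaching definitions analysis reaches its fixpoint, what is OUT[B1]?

Fixpoint table:
  B0: | IN={a@B0, c@B0, e@B1} | OUT={a@B0, c@B0, e@B0}
  B1: | IN={a@B0, c@B0, e@B0} | OUT={a@B0, c@B0, e@B1}
  B2: | IN={a@B0, c@B0, e@B1} | OUT={a@B0, c@B2, e@B1}
  B3: | IN={a@B0, c@B2, e@B1} | OUT={a@B0, b@B3, c@B2, e@B1}

Merge at B1: IN[B1] = OUT[B0] = {a@B0, c@B0, e@B0}
Applying B1's transfer function to that IN value gives OUT[B1] (row B1 above).

Answer: {a@B0, c@B0, e@B1}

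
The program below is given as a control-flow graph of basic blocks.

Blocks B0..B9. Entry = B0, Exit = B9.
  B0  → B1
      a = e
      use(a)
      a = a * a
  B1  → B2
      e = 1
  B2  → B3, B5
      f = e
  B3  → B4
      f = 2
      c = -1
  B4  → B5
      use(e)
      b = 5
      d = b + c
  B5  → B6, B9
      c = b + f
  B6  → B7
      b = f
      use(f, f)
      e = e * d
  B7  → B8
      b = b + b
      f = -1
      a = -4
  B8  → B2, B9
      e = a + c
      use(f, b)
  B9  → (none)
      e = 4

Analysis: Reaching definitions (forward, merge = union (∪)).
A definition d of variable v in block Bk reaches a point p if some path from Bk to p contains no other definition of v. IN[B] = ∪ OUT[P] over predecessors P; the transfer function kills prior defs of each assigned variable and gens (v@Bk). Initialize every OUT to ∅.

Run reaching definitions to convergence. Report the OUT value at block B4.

Fixpoint table:
  B0:   IN={}   OUT={a@B0}
  B1:   IN={a@B0}   OUT={a@B0, e@B1}
  B2:   IN={a@B0, a@B7, b@B7, c@B5, d@B4, e@B1, e@B8, f@B7}   OUT={a@B0, a@B7, b@B7, c@B5, d@B4, e@B1, e@B8, f@B2}
  B3:   IN={a@B0, a@B7, b@B7, c@B5, d@B4, e@B1, e@B8, f@B2}   OUT={a@B0, a@B7, b@B7, c@B3, d@B4, e@B1, e@B8, f@B3}
  B4:   IN={a@B0, a@B7, b@B7, c@B3, d@B4, e@B1, e@B8, f@B3}   OUT={a@B0, a@B7, b@B4, c@B3, d@B4, e@B1, e@B8, f@B3}
  B5:   IN={a@B0, a@B7, b@B4, b@B7, c@B3, c@B5, d@B4, e@B1, e@B8, f@B2, f@B3}   OUT={a@B0, a@B7, b@B4, b@B7, c@B5, d@B4, e@B1, e@B8, f@B2, f@B3}
  B6:   IN={a@B0, a@B7, b@B4, b@B7, c@B5, d@B4, e@B1, e@B8, f@B2, f@B3}   OUT={a@B0, a@B7, b@B6, c@B5, d@B4, e@B6, f@B2, f@B3}
  B7:   IN={a@B0, a@B7, b@B6, c@B5, d@B4, e@B6, f@B2, f@B3}   OUT={a@B7, b@B7, c@B5, d@B4, e@B6, f@B7}
  B8:   IN={a@B7, b@B7, c@B5, d@B4, e@B6, f@B7}   OUT={a@B7, b@B7, c@B5, d@B4, e@B8, f@B7}
  B9:   IN={a@B0, a@B7, b@B4, b@B7, c@B5, d@B4, e@B1, e@B8, f@B2, f@B3, f@B7}   OUT={a@B0, a@B7, b@B4, b@B7, c@B5, d@B4, e@B9, f@B2, f@B3, f@B7}

Merge at B4: IN[B4] = OUT[B3] = {a@B0, a@B7, b@B7, c@B3, d@B4, e@B1, e@B8, f@B3}
Applying B4's transfer function to that IN value gives OUT[B4] (row B4 above).

Answer: {a@B0, a@B7, b@B4, c@B3, d@B4, e@B1, e@B8, f@B3}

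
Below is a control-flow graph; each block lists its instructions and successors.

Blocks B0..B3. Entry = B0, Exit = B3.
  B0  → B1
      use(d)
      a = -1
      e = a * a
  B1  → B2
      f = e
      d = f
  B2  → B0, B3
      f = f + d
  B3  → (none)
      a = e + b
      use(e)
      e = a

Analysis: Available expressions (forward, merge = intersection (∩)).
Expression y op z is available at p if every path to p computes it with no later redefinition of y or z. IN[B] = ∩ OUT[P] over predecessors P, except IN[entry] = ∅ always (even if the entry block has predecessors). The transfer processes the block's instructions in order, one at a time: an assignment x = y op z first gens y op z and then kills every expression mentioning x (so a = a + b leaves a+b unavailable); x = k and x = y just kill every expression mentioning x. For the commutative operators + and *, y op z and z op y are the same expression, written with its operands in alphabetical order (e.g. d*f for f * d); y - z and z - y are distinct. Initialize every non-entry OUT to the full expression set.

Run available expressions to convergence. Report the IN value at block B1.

Answer: {a*a}

Trace:
Fixpoint table:
  B0: | IN={} | OUT={a*a}
  B1: | IN={a*a} | OUT={a*a}
  B2: | IN={a*a} | OUT={a*a}
  B3: | IN={a*a} | OUT={}

Merge at B1: IN[B1] = OUT[B0] = {a*a}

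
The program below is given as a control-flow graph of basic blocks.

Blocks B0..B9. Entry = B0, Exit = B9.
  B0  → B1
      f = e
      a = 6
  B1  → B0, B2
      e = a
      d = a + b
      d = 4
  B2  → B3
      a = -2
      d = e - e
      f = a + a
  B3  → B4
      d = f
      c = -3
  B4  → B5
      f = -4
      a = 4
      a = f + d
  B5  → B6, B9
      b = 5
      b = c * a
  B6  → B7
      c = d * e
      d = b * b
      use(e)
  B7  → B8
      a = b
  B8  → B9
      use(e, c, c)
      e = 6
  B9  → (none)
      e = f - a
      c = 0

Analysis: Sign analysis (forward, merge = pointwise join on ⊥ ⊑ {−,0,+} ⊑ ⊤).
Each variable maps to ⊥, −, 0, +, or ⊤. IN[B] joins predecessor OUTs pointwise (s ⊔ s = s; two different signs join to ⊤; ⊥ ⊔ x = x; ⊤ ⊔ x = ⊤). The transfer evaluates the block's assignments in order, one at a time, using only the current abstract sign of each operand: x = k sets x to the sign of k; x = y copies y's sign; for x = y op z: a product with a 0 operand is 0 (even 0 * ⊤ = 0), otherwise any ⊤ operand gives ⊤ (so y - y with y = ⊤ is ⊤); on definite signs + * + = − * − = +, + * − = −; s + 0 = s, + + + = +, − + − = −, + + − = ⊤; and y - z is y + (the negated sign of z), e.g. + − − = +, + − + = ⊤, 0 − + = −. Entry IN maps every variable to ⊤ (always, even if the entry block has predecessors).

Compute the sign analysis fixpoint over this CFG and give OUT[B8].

Answer: {a: +, b: +, c: -, d: +, e: +, f: -}

Working:
Converged values:
  B0:   IN=(all ⊤)   OUT={a:+; rest ⊤}
  B1:   IN={a:+; rest ⊤}   OUT={a:+, d:+, e:+; rest ⊤}
  B2:   IN={a:+, d:+, e:+; rest ⊤}   OUT={a:-, e:+, f:-; rest ⊤}
  B3:   IN={a:-, e:+, f:-; rest ⊤}   OUT={a:-, c:-, d:-, e:+, f:-; rest ⊤}
  B4:   IN={a:-, c:-, d:-, e:+, f:-; rest ⊤}   OUT={a:-, c:-, d:-, e:+, f:-; rest ⊤}
  B5:   IN={a:-, c:-, d:-, e:+, f:-; rest ⊤}   OUT={a:-, b:+, c:-, d:-, e:+, f:-; rest ⊤}
  B6:   IN={a:-, b:+, c:-, d:-, e:+, f:-; rest ⊤}   OUT={a:-, b:+, c:-, d:+, e:+, f:-; rest ⊤}
  B7:   IN={a:-, b:+, c:-, d:+, e:+, f:-; rest ⊤}   OUT={a:+, b:+, c:-, d:+, e:+, f:-; rest ⊤}
  B8:   IN={a:+, b:+, c:-, d:+, e:+, f:-; rest ⊤}   OUT={a:+, b:+, c:-, d:+, e:+, f:-; rest ⊤}
  B9:   IN={b:+, c:-, e:+, f:-; rest ⊤}   OUT={b:+, c:0, f:-; rest ⊤}

Merge at B8: IN[B8] = OUT[B7] = {a: +, b: +, c: -, d: +, e: +, f: -}
Applying B8's transfer function to that IN value gives OUT[B8] (row B8 above).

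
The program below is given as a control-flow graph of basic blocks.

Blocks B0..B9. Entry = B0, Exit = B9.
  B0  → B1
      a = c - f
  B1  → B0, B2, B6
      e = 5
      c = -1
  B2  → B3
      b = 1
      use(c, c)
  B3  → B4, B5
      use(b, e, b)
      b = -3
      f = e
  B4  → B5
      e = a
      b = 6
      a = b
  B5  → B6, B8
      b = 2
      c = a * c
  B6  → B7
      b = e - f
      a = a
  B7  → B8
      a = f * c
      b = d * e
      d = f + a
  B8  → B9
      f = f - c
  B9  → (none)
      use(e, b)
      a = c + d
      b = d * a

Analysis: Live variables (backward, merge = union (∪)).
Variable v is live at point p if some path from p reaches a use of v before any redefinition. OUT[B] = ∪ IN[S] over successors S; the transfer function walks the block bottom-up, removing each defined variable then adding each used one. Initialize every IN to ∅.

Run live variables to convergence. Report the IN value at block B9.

Fixpoint table:
  B0:   IN={c, d, f}   OUT={a, d, f}
  B1:   IN={a, d, f}   OUT={a, c, d, e, f}
  B2:   IN={a, c, d, e}   OUT={a, b, c, d, e}
  B3:   IN={a, b, c, d, e}   OUT={a, c, d, e, f}
  B4:   IN={a, c, d, f}   OUT={a, c, d, e, f}
  B5:   IN={a, c, d, e, f}   OUT={a, b, c, d, e, f}
  B6:   IN={a, c, d, e, f}   OUT={c, d, e, f}
  B7:   IN={c, d, e, f}   OUT={b, c, d, e, f}
  B8:   IN={b, c, d, e, f}   OUT={b, c, d, e}
  B9:   IN={b, c, d, e}   OUT={}

B9 is the boundary node: OUT[B9] = {}
Applying B9's transfer function to that OUT value gives IN[B9] (row B9 above).

Answer: {b, c, d, e}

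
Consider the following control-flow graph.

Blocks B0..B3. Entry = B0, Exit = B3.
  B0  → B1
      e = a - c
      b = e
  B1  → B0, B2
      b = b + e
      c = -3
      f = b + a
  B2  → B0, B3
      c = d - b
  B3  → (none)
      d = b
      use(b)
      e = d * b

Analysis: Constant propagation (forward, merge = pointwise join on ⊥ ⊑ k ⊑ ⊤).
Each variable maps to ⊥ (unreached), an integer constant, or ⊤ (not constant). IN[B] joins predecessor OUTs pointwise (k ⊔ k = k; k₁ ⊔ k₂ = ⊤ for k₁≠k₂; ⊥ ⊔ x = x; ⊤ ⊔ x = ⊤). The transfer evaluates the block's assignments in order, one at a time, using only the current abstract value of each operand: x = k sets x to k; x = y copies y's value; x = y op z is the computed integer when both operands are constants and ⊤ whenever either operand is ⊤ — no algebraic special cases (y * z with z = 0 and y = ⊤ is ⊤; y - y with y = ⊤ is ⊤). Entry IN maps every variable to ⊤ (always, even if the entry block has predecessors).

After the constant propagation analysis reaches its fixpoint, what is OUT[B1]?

Fixpoint table:
  B0: | IN=(all ⊤) | OUT=(all ⊤)
  B1: | IN=(all ⊤) | OUT={c:-3; rest ⊤}
  B2: | IN={c:-3; rest ⊤} | OUT=(all ⊤)
  B3: | IN=(all ⊤) | OUT=(all ⊤)

Merge at B1: IN[B1] = OUT[B0] = {a: ⊤, b: ⊤, c: ⊤, d: ⊤, e: ⊤, f: ⊤}
Applying B1's transfer function to that IN value gives OUT[B1] (row B1 above).

Answer: {a: ⊤, b: ⊤, c: -3, d: ⊤, e: ⊤, f: ⊤}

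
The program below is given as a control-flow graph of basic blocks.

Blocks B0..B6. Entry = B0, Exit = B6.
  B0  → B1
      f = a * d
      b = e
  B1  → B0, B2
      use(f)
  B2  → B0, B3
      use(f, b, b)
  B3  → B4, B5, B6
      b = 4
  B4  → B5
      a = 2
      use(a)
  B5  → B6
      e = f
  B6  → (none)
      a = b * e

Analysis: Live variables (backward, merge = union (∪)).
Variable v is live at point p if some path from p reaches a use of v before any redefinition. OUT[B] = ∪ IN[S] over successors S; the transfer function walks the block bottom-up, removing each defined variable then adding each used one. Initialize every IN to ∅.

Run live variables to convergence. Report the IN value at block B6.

Converged values:
  B0: | IN={a, d, e} | OUT={a, b, d, e, f}
  B1: | IN={a, b, d, e, f} | OUT={a, b, d, e, f}
  B2: | IN={a, b, d, e, f} | OUT={a, d, e, f}
  B3: | IN={e, f} | OUT={b, e, f}
  B4: | IN={b, f} | OUT={b, f}
  B5: | IN={b, f} | OUT={b, e}
  B6: | IN={b, e} | OUT={}

B6 is the boundary node: OUT[B6] = {}
Applying B6's transfer function to that OUT value gives IN[B6] (row B6 above).

Answer: {b, e}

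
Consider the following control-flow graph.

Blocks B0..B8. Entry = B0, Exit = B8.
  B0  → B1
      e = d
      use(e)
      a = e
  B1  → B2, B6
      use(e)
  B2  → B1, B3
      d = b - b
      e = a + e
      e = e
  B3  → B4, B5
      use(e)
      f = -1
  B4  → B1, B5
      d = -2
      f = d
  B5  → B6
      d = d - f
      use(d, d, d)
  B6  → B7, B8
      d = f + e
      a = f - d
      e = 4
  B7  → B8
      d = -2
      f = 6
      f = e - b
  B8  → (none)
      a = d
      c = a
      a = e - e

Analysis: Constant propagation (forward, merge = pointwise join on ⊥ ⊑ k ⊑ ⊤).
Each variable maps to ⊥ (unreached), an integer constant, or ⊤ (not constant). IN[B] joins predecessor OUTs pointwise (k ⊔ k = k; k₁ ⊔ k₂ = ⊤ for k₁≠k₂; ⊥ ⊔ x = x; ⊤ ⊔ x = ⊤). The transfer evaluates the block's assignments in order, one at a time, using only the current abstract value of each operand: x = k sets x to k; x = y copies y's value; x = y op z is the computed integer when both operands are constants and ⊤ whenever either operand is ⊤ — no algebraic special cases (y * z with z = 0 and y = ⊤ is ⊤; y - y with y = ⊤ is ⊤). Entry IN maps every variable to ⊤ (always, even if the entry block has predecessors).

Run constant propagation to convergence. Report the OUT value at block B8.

Answer: {a: 0, b: ⊤, c: ⊤, d: ⊤, e: 4, f: ⊤}

Derivation:
Fixpoint table:
  B0:   IN=(all ⊤)   OUT=(all ⊤)
  B1:   IN=(all ⊤)   OUT=(all ⊤)
  B2:   IN=(all ⊤)   OUT=(all ⊤)
  B3:   IN=(all ⊤)   OUT={f:-1; rest ⊤}
  B4:   IN={f:-1; rest ⊤}   OUT={d:-2, f:-2; rest ⊤}
  B5:   IN=(all ⊤)   OUT=(all ⊤)
  B6:   IN=(all ⊤)   OUT={e:4; rest ⊤}
  B7:   IN={e:4; rest ⊤}   OUT={d:-2, e:4; rest ⊤}
  B8:   IN={e:4; rest ⊤}   OUT={a:0, e:4; rest ⊤}

Merge at B8: IN[B8] = OUT[B6] ⊔ OUT[B7] = {a: ⊤, b: ⊤, c: ⊤, d: ⊤, e: 4, f: ⊤}
Applying B8's transfer function to that IN value gives OUT[B8] (row B8 above).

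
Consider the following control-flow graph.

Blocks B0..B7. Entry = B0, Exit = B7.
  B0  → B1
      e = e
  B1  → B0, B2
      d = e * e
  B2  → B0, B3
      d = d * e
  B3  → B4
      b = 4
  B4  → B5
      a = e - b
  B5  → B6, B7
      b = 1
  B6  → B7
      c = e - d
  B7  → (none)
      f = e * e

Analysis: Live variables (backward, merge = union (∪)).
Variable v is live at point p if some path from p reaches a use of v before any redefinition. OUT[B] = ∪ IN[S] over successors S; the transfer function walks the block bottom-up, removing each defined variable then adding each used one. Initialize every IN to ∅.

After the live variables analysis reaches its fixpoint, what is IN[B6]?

Fixpoint table:
  B0:  IN={e}  OUT={e}
  B1:  IN={e}  OUT={d, e}
  B2:  IN={d, e}  OUT={d, e}
  B3:  IN={d, e}  OUT={b, d, e}
  B4:  IN={b, d, e}  OUT={d, e}
  B5:  IN={d, e}  OUT={d, e}
  B6:  IN={d, e}  OUT={e}
  B7:  IN={e}  OUT={}

Merge at B6: OUT[B6] = IN[B7] = {e}
Applying B6's transfer function to that OUT value gives IN[B6] (row B6 above).

Answer: {d, e}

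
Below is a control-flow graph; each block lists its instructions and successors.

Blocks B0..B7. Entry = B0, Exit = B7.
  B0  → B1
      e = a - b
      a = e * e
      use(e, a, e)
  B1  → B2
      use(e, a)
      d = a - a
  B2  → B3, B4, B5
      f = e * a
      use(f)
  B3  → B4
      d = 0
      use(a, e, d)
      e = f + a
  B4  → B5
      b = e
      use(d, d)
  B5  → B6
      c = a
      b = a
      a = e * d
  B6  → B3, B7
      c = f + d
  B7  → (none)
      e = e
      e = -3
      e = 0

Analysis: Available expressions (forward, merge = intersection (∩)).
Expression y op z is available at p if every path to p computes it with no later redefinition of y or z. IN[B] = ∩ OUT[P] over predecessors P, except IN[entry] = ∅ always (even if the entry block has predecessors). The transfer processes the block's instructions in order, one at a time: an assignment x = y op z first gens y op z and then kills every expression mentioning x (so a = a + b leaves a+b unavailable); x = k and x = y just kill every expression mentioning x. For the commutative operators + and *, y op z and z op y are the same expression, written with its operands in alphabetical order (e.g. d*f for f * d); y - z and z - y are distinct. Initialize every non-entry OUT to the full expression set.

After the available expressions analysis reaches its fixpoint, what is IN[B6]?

Fixpoint table:
  B0: | IN={} | OUT={e*e}
  B1: | IN={e*e} | OUT={a-a, e*e}
  B2: | IN={a-a, e*e} | OUT={a*e, a-a, e*e}
  B3: | IN={} | OUT={a+f}
  B4: | IN={} | OUT={}
  B5: | IN={} | OUT={d*e}
  B6: | IN={d*e} | OUT={d*e, d+f}
  B7: | IN={d*e, d+f} | OUT={d+f}

Merge at B6: IN[B6] = OUT[B5] = {d*e}

Answer: {d*e}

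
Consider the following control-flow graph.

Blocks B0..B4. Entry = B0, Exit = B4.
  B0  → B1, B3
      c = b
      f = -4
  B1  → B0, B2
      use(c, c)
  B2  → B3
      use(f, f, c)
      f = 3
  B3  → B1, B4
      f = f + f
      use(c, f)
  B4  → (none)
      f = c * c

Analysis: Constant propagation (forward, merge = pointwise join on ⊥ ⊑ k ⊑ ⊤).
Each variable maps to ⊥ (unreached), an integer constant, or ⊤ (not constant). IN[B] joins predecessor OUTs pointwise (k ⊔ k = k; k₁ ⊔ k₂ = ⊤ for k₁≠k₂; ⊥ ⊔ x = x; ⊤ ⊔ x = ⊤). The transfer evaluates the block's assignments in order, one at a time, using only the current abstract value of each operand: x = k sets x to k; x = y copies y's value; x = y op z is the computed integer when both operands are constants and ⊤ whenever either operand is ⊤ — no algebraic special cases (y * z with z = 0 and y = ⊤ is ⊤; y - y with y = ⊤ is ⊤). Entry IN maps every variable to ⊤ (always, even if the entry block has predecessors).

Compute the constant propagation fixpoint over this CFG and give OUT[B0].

Answer: {a: ⊤, b: ⊤, c: ⊤, d: ⊤, e: ⊤, f: -4}

Working:
Per-block solution:
  B0:  IN=(all ⊤)  OUT={f:-4; rest ⊤}
  B1:  IN=(all ⊤)  OUT=(all ⊤)
  B2:  IN=(all ⊤)  OUT={f:3; rest ⊤}
  B3:  IN=(all ⊤)  OUT=(all ⊤)
  B4:  IN=(all ⊤)  OUT=(all ⊤)

Merge at B0 (entry node, so the boundary value (all ⊤) is joined with the incoming edge(s)): IN[B0] = (all ⊤) ⊔ OUT[B1] = {a: ⊤, b: ⊤, c: ⊤, d: ⊤, e: ⊤, f: ⊤}
Applying B0's transfer function to that IN value gives OUT[B0] (row B0 above).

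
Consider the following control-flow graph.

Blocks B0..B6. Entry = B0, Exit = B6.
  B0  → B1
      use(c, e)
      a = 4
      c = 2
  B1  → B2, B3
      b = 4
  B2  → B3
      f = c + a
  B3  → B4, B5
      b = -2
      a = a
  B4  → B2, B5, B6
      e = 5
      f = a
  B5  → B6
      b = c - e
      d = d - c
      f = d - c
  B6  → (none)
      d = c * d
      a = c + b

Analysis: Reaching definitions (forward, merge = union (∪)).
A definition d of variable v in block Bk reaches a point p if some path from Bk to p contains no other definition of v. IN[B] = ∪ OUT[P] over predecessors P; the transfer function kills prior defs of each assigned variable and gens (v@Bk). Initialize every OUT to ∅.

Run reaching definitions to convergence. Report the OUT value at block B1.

Per-block solution:
  B0:   IN={}   OUT={a@B0, c@B0}
  B1:   IN={a@B0, c@B0}   OUT={a@B0, b@B1, c@B0}
  B2:   IN={a@B0, a@B3, b@B1, b@B3, c@B0, e@B4, f@B4}   OUT={a@B0, a@B3, b@B1, b@B3, c@B0, e@B4, f@B2}
  B3:   IN={a@B0, a@B3, b@B1, b@B3, c@B0, e@B4, f@B2}   OUT={a@B3, b@B3, c@B0, e@B4, f@B2}
  B4:   IN={a@B3, b@B3, c@B0, e@B4, f@B2}   OUT={a@B3, b@B3, c@B0, e@B4, f@B4}
  B5:   IN={a@B3, b@B3, c@B0, e@B4, f@B2, f@B4}   OUT={a@B3, b@B5, c@B0, d@B5, e@B4, f@B5}
  B6:   IN={a@B3, b@B3, b@B5, c@B0, d@B5, e@B4, f@B4, f@B5}   OUT={a@B6, b@B3, b@B5, c@B0, d@B6, e@B4, f@B4, f@B5}

Merge at B1: IN[B1] = OUT[B0] = {a@B0, c@B0}
Applying B1's transfer function to that IN value gives OUT[B1] (row B1 above).

Answer: {a@B0, b@B1, c@B0}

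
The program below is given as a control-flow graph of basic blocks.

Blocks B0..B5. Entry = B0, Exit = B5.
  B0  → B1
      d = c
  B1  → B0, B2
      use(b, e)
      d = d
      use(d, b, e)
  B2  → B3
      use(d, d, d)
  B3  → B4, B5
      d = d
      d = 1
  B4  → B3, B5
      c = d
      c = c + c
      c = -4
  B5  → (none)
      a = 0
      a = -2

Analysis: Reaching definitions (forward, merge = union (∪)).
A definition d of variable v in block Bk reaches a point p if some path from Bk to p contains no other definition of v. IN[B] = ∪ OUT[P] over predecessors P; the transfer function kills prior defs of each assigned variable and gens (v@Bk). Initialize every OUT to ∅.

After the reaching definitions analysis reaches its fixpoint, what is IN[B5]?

Fixpoint table:
  B0:  IN={d@B1}  OUT={d@B0}
  B1:  IN={d@B0}  OUT={d@B1}
  B2:  IN={d@B1}  OUT={d@B1}
  B3:  IN={c@B4, d@B1, d@B3}  OUT={c@B4, d@B3}
  B4:  IN={c@B4, d@B3}  OUT={c@B4, d@B3}
  B5:  IN={c@B4, d@B3}  OUT={a@B5, c@B4, d@B3}

Merge at B5: IN[B5] = OUT[B3] ⊔ OUT[B4] = {c@B4, d@B3}

Answer: {c@B4, d@B3}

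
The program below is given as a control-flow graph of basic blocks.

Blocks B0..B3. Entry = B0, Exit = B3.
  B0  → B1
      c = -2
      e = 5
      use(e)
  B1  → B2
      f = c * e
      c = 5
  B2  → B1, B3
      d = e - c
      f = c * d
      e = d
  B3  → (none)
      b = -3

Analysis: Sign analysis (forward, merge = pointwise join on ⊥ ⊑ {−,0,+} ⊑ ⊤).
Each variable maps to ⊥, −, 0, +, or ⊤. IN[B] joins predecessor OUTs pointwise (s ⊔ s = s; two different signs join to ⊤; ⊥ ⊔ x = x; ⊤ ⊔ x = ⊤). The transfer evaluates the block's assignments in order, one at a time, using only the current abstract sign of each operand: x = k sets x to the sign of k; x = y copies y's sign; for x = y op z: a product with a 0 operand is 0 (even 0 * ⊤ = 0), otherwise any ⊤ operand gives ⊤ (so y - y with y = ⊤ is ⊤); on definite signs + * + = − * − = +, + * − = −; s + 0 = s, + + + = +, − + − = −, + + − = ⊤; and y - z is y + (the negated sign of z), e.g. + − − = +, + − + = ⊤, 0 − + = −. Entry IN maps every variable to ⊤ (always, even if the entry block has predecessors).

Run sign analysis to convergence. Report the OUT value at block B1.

Per-block solution:
  B0:  IN=(all ⊤)  OUT={c:-, e:+; rest ⊤}
  B1:  IN=(all ⊤)  OUT={c:+; rest ⊤}
  B2:  IN={c:+; rest ⊤}  OUT={c:+; rest ⊤}
  B3:  IN={c:+; rest ⊤}  OUT={b:-, c:+; rest ⊤}

Merge at B1: IN[B1] = OUT[B0] ⊔ OUT[B2] = {a: ⊤, b: ⊤, c: ⊤, d: ⊤, e: ⊤, f: ⊤}
Applying B1's transfer function to that IN value gives OUT[B1] (row B1 above).

Answer: {a: ⊤, b: ⊤, c: +, d: ⊤, e: ⊤, f: ⊤}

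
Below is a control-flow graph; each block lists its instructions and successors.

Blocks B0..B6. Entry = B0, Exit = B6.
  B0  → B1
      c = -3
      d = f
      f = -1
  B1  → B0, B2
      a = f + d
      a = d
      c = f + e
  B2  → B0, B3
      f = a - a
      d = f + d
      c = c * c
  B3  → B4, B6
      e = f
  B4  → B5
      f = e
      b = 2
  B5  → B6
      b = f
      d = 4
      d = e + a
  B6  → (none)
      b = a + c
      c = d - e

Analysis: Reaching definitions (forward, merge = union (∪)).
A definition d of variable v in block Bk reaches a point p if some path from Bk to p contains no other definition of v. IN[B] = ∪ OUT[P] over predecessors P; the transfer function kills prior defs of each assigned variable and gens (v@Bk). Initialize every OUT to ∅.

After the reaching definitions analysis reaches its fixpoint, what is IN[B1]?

Per-block solution:
  B0: | IN={a@B1, c@B1, c@B2, d@B0, d@B2, f@B0, f@B2} | OUT={a@B1, c@B0, d@B0, f@B0}
  B1: | IN={a@B1, c@B0, d@B0, f@B0} | OUT={a@B1, c@B1, d@B0, f@B0}
  B2: | IN={a@B1, c@B1, d@B0, f@B0} | OUT={a@B1, c@B2, d@B2, f@B2}
  B3: | IN={a@B1, c@B2, d@B2, f@B2} | OUT={a@B1, c@B2, d@B2, e@B3, f@B2}
  B4: | IN={a@B1, c@B2, d@B2, e@B3, f@B2} | OUT={a@B1, b@B4, c@B2, d@B2, e@B3, f@B4}
  B5: | IN={a@B1, b@B4, c@B2, d@B2, e@B3, f@B4} | OUT={a@B1, b@B5, c@B2, d@B5, e@B3, f@B4}
  B6: | IN={a@B1, b@B5, c@B2, d@B2, d@B5, e@B3, f@B2, f@B4} | OUT={a@B1, b@B6, c@B6, d@B2, d@B5, e@B3, f@B2, f@B4}

Merge at B1: IN[B1] = OUT[B0] = {a@B1, c@B0, d@B0, f@B0}

Answer: {a@B1, c@B0, d@B0, f@B0}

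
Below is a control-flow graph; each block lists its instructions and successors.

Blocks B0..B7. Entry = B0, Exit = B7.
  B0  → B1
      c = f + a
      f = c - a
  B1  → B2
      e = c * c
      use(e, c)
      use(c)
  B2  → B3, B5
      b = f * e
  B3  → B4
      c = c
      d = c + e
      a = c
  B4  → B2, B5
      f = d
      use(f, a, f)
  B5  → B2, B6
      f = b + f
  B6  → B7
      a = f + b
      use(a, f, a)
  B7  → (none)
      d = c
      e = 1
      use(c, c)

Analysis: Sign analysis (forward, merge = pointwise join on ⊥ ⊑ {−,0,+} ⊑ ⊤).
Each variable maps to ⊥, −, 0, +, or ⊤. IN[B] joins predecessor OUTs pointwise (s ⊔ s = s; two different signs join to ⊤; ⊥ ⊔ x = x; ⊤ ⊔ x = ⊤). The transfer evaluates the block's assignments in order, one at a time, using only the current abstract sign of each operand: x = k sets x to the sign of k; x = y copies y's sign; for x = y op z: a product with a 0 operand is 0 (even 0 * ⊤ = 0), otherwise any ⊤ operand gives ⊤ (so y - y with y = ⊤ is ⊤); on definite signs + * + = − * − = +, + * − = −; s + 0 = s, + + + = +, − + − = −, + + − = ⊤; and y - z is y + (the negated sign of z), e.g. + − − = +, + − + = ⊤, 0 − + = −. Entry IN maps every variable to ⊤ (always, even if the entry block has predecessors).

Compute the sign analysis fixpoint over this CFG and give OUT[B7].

Answer: {a: ⊤, b: ⊤, c: ⊤, d: ⊤, e: +, f: ⊤}

Working:
Converged values:
  B0: | IN=(all ⊤) | OUT=(all ⊤)
  B1: | IN=(all ⊤) | OUT=(all ⊤)
  B2: | IN=(all ⊤) | OUT=(all ⊤)
  B3: | IN=(all ⊤) | OUT=(all ⊤)
  B4: | IN=(all ⊤) | OUT=(all ⊤)
  B5: | IN=(all ⊤) | OUT=(all ⊤)
  B6: | IN=(all ⊤) | OUT=(all ⊤)
  B7: | IN=(all ⊤) | OUT={e:+; rest ⊤}

Merge at B7: IN[B7] = OUT[B6] = {a: ⊤, b: ⊤, c: ⊤, d: ⊤, e: ⊤, f: ⊤}
Applying B7's transfer function to that IN value gives OUT[B7] (row B7 above).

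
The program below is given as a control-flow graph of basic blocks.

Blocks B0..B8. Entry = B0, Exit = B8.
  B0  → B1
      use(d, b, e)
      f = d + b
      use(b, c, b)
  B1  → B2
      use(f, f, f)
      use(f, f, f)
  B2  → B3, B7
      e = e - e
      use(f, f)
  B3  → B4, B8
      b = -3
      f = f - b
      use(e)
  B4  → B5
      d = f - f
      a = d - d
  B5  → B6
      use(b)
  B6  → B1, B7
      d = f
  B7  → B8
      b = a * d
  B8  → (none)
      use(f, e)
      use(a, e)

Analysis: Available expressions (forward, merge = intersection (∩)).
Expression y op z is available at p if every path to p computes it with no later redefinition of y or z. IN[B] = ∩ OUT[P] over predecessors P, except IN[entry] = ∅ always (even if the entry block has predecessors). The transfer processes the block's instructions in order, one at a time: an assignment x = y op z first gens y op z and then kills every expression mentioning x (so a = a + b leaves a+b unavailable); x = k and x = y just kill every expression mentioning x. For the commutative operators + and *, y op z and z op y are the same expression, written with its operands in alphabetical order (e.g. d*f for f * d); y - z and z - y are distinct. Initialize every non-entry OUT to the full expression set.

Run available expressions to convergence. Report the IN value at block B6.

Answer: {d-d, f-f}

Working:
Converged values:
  B0: | IN={} | OUT={b+d}
  B1: | IN={} | OUT={}
  B2: | IN={} | OUT={}
  B3: | IN={} | OUT={}
  B4: | IN={} | OUT={d-d, f-f}
  B5: | IN={d-d, f-f} | OUT={d-d, f-f}
  B6: | IN={d-d, f-f} | OUT={f-f}
  B7: | IN={} | OUT={a*d}
  B8: | IN={} | OUT={}

Merge at B6: IN[B6] = OUT[B5] = {d-d, f-f}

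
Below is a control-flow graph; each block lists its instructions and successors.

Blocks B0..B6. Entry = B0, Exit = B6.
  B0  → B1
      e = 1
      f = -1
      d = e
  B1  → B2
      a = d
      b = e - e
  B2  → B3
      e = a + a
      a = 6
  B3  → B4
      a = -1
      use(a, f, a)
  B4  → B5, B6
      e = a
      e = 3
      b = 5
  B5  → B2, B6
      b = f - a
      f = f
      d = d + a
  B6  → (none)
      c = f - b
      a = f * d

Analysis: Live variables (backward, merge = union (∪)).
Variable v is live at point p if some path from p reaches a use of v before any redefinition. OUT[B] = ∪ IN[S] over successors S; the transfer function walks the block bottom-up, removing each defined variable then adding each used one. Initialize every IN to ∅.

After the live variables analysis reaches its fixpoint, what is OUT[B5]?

Converged values:
  B0:   IN={}   OUT={d, e, f}
  B1:   IN={d, e, f}   OUT={a, d, f}
  B2:   IN={a, d, f}   OUT={d, f}
  B3:   IN={d, f}   OUT={a, d, f}
  B4:   IN={a, d, f}   OUT={a, b, d, f}
  B5:   IN={a, d, f}   OUT={a, b, d, f}
  B6:   IN={b, d, f}   OUT={}

Merge at B5: OUT[B5] = IN[B2] ⊔ IN[B6] = {a, b, d, f}

Answer: {a, b, d, f}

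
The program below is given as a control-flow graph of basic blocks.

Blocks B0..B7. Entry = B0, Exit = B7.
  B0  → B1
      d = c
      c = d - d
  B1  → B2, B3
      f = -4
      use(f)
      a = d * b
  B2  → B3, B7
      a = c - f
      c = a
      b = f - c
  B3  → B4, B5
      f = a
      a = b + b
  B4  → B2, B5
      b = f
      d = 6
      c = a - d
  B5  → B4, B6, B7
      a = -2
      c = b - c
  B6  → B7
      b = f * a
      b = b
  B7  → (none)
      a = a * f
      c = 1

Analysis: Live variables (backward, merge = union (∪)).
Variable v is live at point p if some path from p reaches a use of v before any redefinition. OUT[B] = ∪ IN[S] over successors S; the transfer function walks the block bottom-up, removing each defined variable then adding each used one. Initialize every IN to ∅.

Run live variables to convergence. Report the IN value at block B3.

Per-block solution:
  B0: | IN={b, c} | OUT={b, c, d}
  B1: | IN={b, c, d} | OUT={a, b, c, f}
  B2: | IN={c, f} | OUT={a, b, c, f}
  B3: | IN={a, b, c} | OUT={a, b, c, f}
  B4: | IN={a, f} | OUT={b, c, f}
  B5: | IN={b, c, f} | OUT={a, f}
  B6: | IN={a, f} | OUT={a, f}
  B7: | IN={a, f} | OUT={}

Merge at B3: OUT[B3] = IN[B4] ⊔ IN[B5] = {a, b, c, f}
Applying B3's transfer function to that OUT value gives IN[B3] (row B3 above).

Answer: {a, b, c}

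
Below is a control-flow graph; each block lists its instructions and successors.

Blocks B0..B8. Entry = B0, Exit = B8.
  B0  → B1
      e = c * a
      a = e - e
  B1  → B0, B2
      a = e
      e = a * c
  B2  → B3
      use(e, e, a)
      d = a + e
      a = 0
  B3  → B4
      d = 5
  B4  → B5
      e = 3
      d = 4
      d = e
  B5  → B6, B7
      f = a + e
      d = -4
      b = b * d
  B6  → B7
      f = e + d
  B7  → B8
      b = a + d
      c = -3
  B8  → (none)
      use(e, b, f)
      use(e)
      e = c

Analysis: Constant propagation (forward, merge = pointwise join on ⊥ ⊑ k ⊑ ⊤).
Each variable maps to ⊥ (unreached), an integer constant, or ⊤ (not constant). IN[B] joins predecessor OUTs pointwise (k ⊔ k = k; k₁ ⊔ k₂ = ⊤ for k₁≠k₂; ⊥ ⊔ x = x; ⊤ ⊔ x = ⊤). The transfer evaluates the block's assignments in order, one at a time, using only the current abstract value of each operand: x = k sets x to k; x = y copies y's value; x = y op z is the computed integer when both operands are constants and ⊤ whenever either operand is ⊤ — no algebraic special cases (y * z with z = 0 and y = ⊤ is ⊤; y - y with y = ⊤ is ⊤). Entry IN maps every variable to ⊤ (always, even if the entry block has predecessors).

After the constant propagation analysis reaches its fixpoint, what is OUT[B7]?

Answer: {a: 0, b: -4, c: -3, d: -4, e: 3, f: ⊤}

Derivation:
Converged values:
  B0:   IN=(all ⊤)   OUT=(all ⊤)
  B1:   IN=(all ⊤)   OUT=(all ⊤)
  B2:   IN=(all ⊤)   OUT={a:0; rest ⊤}
  B3:   IN={a:0; rest ⊤}   OUT={a:0, d:5; rest ⊤}
  B4:   IN={a:0, d:5; rest ⊤}   OUT={a:0, d:3, e:3; rest ⊤}
  B5:   IN={a:0, d:3, e:3; rest ⊤}   OUT={a:0, d:-4, e:3, f:3; rest ⊤}
  B6:   IN={a:0, d:-4, e:3, f:3; rest ⊤}   OUT={a:0, d:-4, e:3, f:-1; rest ⊤}
  B7:   IN={a:0, d:-4, e:3; rest ⊤}   OUT={a:0, b:-4, c:-3, d:-4, e:3; rest ⊤}
  B8:   IN={a:0, b:-4, c:-3, d:-4, e:3; rest ⊤}   OUT={a:0, b:-4, c:-3, d:-4, e:-3; rest ⊤}

Merge at B7: IN[B7] = OUT[B5] ⊔ OUT[B6] = {a: 0, b: ⊤, c: ⊤, d: -4, e: 3, f: ⊤}
Applying B7's transfer function to that IN value gives OUT[B7] (row B7 above).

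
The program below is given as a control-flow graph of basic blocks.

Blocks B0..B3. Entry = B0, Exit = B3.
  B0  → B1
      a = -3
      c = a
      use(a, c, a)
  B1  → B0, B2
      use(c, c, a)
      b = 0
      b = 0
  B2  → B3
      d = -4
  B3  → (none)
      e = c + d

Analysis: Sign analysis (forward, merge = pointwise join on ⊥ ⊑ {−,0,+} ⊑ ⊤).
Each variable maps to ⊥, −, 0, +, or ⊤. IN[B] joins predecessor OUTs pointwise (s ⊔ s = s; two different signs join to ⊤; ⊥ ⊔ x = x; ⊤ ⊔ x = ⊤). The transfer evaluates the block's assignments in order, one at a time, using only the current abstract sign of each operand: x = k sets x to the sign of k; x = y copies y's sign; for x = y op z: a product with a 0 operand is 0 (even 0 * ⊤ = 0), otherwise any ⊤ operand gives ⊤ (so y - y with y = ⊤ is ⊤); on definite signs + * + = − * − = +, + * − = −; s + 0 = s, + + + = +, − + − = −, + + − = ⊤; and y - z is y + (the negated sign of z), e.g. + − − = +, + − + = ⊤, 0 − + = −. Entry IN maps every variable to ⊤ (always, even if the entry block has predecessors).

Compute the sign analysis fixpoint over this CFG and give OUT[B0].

Answer: {a: -, b: ⊤, c: -, d: ⊤, e: ⊤, f: ⊤}

Trace:
Converged values:
  B0:  IN=(all ⊤)  OUT={a:-, c:-; rest ⊤}
  B1:  IN={a:-, c:-; rest ⊤}  OUT={a:-, b:0, c:-; rest ⊤}
  B2:  IN={a:-, b:0, c:-; rest ⊤}  OUT={a:-, b:0, c:-, d:-; rest ⊤}
  B3:  IN={a:-, b:0, c:-, d:-; rest ⊤}  OUT={a:-, b:0, c:-, d:-, e:-; rest ⊤}

Merge at B0 (entry node, so the boundary value (all ⊤) is joined with the incoming edge(s)): IN[B0] = (all ⊤) ⊔ OUT[B1] = {a: ⊤, b: ⊤, c: ⊤, d: ⊤, e: ⊤, f: ⊤}
Applying B0's transfer function to that IN value gives OUT[B0] (row B0 above).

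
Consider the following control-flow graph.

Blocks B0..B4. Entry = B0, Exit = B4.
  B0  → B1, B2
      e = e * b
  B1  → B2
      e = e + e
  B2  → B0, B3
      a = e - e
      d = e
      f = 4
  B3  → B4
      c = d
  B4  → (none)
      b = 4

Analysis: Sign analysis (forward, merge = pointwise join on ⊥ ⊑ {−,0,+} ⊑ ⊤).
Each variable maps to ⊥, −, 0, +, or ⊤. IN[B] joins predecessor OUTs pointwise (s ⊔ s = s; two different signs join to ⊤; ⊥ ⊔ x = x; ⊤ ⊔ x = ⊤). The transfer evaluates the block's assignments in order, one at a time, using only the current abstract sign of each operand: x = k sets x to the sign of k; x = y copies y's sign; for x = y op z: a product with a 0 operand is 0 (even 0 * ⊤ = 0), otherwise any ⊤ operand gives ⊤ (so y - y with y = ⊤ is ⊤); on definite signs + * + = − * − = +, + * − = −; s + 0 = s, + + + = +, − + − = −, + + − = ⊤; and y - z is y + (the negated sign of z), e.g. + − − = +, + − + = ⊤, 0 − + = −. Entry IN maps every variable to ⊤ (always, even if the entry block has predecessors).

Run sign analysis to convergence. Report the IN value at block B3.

Per-block solution:
  B0:  IN=(all ⊤)  OUT=(all ⊤)
  B1:  IN=(all ⊤)  OUT=(all ⊤)
  B2:  IN=(all ⊤)  OUT={f:+; rest ⊤}
  B3:  IN={f:+; rest ⊤}  OUT={f:+; rest ⊤}
  B4:  IN={f:+; rest ⊤}  OUT={b:+, f:+; rest ⊤}

Merge at B3: IN[B3] = OUT[B2] = {a: ⊤, b: ⊤, c: ⊤, d: ⊤, e: ⊤, f: +}

Answer: {a: ⊤, b: ⊤, c: ⊤, d: ⊤, e: ⊤, f: +}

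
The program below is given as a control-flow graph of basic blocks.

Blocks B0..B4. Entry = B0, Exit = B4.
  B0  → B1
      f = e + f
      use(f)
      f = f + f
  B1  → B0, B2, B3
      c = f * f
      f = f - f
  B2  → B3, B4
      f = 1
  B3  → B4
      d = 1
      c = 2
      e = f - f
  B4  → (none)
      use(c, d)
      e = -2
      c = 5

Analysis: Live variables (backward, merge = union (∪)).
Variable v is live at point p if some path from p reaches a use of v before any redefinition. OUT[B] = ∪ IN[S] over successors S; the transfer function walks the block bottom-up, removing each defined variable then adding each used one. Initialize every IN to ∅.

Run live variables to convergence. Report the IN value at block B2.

Answer: {c, d}

Derivation:
Fixpoint table:
  B0:   IN={d, e, f}   OUT={d, e, f}
  B1:   IN={d, e, f}   OUT={c, d, e, f}
  B2:   IN={c, d}   OUT={c, d, f}
  B3:   IN={f}   OUT={c, d}
  B4:   IN={c, d}   OUT={}

Merge at B2: OUT[B2] = IN[B3] ⊔ IN[B4] = {c, d, f}
Applying B2's transfer function to that OUT value gives IN[B2] (row B2 above).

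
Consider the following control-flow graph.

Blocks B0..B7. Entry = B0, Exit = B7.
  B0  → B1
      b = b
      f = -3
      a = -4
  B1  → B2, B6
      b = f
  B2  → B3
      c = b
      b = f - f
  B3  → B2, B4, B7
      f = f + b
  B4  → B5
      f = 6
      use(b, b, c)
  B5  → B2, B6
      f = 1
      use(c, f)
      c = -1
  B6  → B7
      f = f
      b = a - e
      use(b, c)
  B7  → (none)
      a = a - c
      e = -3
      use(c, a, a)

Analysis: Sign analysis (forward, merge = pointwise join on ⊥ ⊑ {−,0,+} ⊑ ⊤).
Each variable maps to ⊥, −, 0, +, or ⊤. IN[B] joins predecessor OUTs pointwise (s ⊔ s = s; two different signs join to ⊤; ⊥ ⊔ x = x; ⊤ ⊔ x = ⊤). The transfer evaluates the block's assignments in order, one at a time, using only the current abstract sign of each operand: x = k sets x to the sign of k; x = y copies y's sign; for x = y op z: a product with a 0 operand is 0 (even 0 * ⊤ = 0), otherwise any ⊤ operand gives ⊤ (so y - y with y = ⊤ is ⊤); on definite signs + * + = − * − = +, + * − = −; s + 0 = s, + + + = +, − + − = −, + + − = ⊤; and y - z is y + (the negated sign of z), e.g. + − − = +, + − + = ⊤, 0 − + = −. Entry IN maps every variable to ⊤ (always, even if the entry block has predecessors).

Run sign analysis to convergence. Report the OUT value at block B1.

Answer: {a: -, b: -, c: ⊤, d: ⊤, e: ⊤, f: -}

Working:
Converged values:
  B0:   IN=(all ⊤)   OUT={a:-, f:-; rest ⊤}
  B1:   IN={a:-, f:-; rest ⊤}   OUT={a:-, b:-, f:-; rest ⊤}
  B2:   IN={a:-; rest ⊤}   OUT={a:-; rest ⊤}
  B3:   IN={a:-; rest ⊤}   OUT={a:-; rest ⊤}
  B4:   IN={a:-; rest ⊤}   OUT={a:-, f:+; rest ⊤}
  B5:   IN={a:-, f:+; rest ⊤}   OUT={a:-, c:-, f:+; rest ⊤}
  B6:   IN={a:-; rest ⊤}   OUT={a:-; rest ⊤}
  B7:   IN={a:-; rest ⊤}   OUT={e:-; rest ⊤}

Merge at B1: IN[B1] = OUT[B0] = {a: -, b: ⊤, c: ⊤, d: ⊤, e: ⊤, f: -}
Applying B1's transfer function to that IN value gives OUT[B1] (row B1 above).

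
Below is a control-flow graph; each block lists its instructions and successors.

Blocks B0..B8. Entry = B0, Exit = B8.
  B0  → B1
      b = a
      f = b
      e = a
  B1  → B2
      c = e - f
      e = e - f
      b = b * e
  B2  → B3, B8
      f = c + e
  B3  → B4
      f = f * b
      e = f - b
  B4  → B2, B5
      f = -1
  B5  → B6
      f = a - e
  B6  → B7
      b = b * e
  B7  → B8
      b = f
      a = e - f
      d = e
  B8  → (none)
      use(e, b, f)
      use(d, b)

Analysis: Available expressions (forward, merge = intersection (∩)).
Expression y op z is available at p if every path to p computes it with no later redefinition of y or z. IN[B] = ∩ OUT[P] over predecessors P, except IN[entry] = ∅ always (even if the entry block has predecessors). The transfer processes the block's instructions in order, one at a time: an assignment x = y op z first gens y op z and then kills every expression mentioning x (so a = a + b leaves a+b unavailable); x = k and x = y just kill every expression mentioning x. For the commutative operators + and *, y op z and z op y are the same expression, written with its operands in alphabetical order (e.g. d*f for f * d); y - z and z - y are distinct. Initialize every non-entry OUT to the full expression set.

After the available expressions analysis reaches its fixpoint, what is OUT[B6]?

Per-block solution:
  B0:  IN={}  OUT={}
  B1:  IN={}  OUT={}
  B2:  IN={}  OUT={c+e}
  B3:  IN={c+e}  OUT={f-b}
  B4:  IN={f-b}  OUT={}
  B5:  IN={}  OUT={a-e}
  B6:  IN={a-e}  OUT={a-e}
  B7:  IN={a-e}  OUT={e-f}
  B8:  IN={}  OUT={}

Merge at B6: IN[B6] = OUT[B5] = {a-e}
Applying B6's transfer function to that IN value gives OUT[B6] (row B6 above).

Answer: {a-e}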